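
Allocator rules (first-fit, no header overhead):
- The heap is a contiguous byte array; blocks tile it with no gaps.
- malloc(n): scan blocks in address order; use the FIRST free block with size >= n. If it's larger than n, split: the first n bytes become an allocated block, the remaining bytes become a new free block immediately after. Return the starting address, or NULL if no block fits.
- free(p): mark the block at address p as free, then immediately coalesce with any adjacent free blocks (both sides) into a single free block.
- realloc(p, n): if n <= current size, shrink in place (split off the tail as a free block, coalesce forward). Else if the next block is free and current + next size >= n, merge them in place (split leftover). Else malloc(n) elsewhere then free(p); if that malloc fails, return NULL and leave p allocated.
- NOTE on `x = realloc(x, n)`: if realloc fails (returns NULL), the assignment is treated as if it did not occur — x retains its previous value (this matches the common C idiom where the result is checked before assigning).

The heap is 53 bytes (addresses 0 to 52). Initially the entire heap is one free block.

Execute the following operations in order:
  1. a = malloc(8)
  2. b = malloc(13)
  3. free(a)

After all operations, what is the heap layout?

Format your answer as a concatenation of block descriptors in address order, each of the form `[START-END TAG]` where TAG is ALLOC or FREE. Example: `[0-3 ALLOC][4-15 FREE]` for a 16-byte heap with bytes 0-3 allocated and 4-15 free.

Op 1: a = malloc(8) -> a = 0; heap: [0-7 ALLOC][8-52 FREE]
Op 2: b = malloc(13) -> b = 8; heap: [0-7 ALLOC][8-20 ALLOC][21-52 FREE]
Op 3: free(a) -> (freed a); heap: [0-7 FREE][8-20 ALLOC][21-52 FREE]

Answer: [0-7 FREE][8-20 ALLOC][21-52 FREE]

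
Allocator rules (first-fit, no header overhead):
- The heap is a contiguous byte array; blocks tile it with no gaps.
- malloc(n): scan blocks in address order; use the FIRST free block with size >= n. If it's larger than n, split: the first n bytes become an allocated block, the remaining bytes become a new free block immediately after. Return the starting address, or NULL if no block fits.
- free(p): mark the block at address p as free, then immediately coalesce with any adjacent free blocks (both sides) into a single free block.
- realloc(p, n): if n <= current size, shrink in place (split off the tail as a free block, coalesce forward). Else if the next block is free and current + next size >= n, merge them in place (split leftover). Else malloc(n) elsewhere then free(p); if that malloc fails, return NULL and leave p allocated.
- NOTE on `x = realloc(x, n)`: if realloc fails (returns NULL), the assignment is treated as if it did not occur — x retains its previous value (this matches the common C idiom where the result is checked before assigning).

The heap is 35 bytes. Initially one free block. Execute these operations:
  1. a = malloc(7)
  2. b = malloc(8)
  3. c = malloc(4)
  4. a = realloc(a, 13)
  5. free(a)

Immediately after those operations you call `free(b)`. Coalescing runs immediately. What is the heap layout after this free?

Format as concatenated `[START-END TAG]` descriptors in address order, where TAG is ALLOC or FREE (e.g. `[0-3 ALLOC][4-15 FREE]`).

Op 1: a = malloc(7) -> a = 0; heap: [0-6 ALLOC][7-34 FREE]
Op 2: b = malloc(8) -> b = 7; heap: [0-6 ALLOC][7-14 ALLOC][15-34 FREE]
Op 3: c = malloc(4) -> c = 15; heap: [0-6 ALLOC][7-14 ALLOC][15-18 ALLOC][19-34 FREE]
Op 4: a = realloc(a, 13) -> a = 19; heap: [0-6 FREE][7-14 ALLOC][15-18 ALLOC][19-31 ALLOC][32-34 FREE]
Op 5: free(a) -> (freed a); heap: [0-6 FREE][7-14 ALLOC][15-18 ALLOC][19-34 FREE]
free(b): b = 7 -> block [7-14 ALLOC]; mark free, coalesce with adjacent free neighbors -> [0-14 FREE][15-18 ALLOC][19-34 FREE]

Answer: [0-14 FREE][15-18 ALLOC][19-34 FREE]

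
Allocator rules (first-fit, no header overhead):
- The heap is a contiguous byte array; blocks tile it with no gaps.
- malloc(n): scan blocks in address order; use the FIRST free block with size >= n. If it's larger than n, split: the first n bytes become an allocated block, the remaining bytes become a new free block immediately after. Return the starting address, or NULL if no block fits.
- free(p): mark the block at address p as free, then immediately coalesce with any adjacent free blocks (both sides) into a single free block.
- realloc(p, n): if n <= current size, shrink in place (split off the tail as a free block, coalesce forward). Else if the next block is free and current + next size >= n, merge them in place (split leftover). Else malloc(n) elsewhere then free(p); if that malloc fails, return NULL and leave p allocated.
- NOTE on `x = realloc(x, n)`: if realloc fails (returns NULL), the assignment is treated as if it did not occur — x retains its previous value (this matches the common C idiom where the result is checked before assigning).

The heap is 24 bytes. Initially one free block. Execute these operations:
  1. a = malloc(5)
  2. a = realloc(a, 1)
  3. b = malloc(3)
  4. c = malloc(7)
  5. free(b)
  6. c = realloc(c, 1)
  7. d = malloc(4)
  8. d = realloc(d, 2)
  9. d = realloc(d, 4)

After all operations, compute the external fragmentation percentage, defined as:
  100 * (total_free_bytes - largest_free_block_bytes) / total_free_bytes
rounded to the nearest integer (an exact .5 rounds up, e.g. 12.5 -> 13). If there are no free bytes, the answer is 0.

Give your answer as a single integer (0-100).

Op 1: a = malloc(5) -> a = 0; heap: [0-4 ALLOC][5-23 FREE]
Op 2: a = realloc(a, 1) -> a = 0; heap: [0-0 ALLOC][1-23 FREE]
Op 3: b = malloc(3) -> b = 1; heap: [0-0 ALLOC][1-3 ALLOC][4-23 FREE]
Op 4: c = malloc(7) -> c = 4; heap: [0-0 ALLOC][1-3 ALLOC][4-10 ALLOC][11-23 FREE]
Op 5: free(b) -> (freed b); heap: [0-0 ALLOC][1-3 FREE][4-10 ALLOC][11-23 FREE]
Op 6: c = realloc(c, 1) -> c = 4; heap: [0-0 ALLOC][1-3 FREE][4-4 ALLOC][5-23 FREE]
Op 7: d = malloc(4) -> d = 5; heap: [0-0 ALLOC][1-3 FREE][4-4 ALLOC][5-8 ALLOC][9-23 FREE]
Op 8: d = realloc(d, 2) -> d = 5; heap: [0-0 ALLOC][1-3 FREE][4-4 ALLOC][5-6 ALLOC][7-23 FREE]
Op 9: d = realloc(d, 4) -> d = 5; heap: [0-0 ALLOC][1-3 FREE][4-4 ALLOC][5-8 ALLOC][9-23 FREE]
Free blocks: [3 15] total_free=18 largest=15 -> 100*(18-15)/18 = 300/18 ≈ 16.667 -> rounds to 17

Answer: 17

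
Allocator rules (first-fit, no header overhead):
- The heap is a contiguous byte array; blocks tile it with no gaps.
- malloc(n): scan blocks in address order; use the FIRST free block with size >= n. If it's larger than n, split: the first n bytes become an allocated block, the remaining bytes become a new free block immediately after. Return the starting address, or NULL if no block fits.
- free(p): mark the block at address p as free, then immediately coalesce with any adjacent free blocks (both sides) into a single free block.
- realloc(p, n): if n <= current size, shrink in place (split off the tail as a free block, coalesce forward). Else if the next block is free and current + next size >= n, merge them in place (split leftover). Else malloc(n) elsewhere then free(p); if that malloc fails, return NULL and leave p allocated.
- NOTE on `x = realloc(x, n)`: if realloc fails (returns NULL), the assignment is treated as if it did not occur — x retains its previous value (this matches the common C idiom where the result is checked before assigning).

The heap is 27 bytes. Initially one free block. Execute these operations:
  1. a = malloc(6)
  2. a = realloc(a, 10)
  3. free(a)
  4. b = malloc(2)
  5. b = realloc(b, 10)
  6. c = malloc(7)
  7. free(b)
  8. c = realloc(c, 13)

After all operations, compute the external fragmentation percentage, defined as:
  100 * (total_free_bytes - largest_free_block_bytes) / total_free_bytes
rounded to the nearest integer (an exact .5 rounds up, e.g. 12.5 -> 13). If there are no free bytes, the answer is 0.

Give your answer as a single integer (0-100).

Answer: 29

Derivation:
Op 1: a = malloc(6) -> a = 0; heap: [0-5 ALLOC][6-26 FREE]
Op 2: a = realloc(a, 10) -> a = 0; heap: [0-9 ALLOC][10-26 FREE]
Op 3: free(a) -> (freed a); heap: [0-26 FREE]
Op 4: b = malloc(2) -> b = 0; heap: [0-1 ALLOC][2-26 FREE]
Op 5: b = realloc(b, 10) -> b = 0; heap: [0-9 ALLOC][10-26 FREE]
Op 6: c = malloc(7) -> c = 10; heap: [0-9 ALLOC][10-16 ALLOC][17-26 FREE]
Op 7: free(b) -> (freed b); heap: [0-9 FREE][10-16 ALLOC][17-26 FREE]
Op 8: c = realloc(c, 13) -> c = 10; heap: [0-9 FREE][10-22 ALLOC][23-26 FREE]
Free blocks: [10 4] total_free=14 largest=10 -> 100*(14-10)/14 = 400/14 ≈ 28.571 -> rounds to 29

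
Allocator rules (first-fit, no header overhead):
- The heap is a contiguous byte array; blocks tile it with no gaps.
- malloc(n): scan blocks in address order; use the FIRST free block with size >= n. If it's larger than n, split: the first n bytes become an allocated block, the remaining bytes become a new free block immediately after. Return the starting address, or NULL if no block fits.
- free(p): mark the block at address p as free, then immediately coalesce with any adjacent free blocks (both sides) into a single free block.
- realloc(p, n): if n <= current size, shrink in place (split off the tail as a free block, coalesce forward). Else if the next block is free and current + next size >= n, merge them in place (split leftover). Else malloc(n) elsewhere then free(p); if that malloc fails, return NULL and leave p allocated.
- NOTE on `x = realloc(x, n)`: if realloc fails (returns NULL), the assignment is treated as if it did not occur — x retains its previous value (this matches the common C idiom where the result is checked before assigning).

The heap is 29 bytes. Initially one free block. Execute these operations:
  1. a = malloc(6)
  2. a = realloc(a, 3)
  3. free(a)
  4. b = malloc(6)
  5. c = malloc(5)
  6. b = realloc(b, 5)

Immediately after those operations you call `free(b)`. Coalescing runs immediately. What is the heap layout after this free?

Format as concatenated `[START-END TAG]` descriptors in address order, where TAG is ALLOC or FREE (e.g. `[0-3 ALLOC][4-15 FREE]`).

Answer: [0-5 FREE][6-10 ALLOC][11-28 FREE]

Derivation:
Op 1: a = malloc(6) -> a = 0; heap: [0-5 ALLOC][6-28 FREE]
Op 2: a = realloc(a, 3) -> a = 0; heap: [0-2 ALLOC][3-28 FREE]
Op 3: free(a) -> (freed a); heap: [0-28 FREE]
Op 4: b = malloc(6) -> b = 0; heap: [0-5 ALLOC][6-28 FREE]
Op 5: c = malloc(5) -> c = 6; heap: [0-5 ALLOC][6-10 ALLOC][11-28 FREE]
Op 6: b = realloc(b, 5) -> b = 0; heap: [0-4 ALLOC][5-5 FREE][6-10 ALLOC][11-28 FREE]
free(b): b = 0 -> block [0-4 ALLOC]; mark free, coalesce with adjacent free neighbors -> [0-5 FREE][6-10 ALLOC][11-28 FREE]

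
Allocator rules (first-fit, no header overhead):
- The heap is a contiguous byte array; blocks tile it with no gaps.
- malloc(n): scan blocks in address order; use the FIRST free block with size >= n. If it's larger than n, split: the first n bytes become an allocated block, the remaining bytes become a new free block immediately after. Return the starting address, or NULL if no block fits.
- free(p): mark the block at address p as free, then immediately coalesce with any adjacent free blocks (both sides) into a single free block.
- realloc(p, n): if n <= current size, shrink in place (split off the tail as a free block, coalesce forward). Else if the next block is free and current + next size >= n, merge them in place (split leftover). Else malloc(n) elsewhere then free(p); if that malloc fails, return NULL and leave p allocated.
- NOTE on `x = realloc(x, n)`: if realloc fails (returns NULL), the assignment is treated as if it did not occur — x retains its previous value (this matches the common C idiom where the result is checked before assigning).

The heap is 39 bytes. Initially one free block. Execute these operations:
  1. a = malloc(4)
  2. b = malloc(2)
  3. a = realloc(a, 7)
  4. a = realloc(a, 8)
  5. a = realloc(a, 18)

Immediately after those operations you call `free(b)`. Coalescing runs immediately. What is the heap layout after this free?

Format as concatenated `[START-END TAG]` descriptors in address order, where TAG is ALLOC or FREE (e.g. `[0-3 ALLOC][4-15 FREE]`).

Answer: [0-5 FREE][6-23 ALLOC][24-38 FREE]

Derivation:
Op 1: a = malloc(4) -> a = 0; heap: [0-3 ALLOC][4-38 FREE]
Op 2: b = malloc(2) -> b = 4; heap: [0-3 ALLOC][4-5 ALLOC][6-38 FREE]
Op 3: a = realloc(a, 7) -> a = 6; heap: [0-3 FREE][4-5 ALLOC][6-12 ALLOC][13-38 FREE]
Op 4: a = realloc(a, 8) -> a = 6; heap: [0-3 FREE][4-5 ALLOC][6-13 ALLOC][14-38 FREE]
Op 5: a = realloc(a, 18) -> a = 6; heap: [0-3 FREE][4-5 ALLOC][6-23 ALLOC][24-38 FREE]
free(b): b = 4 -> block [4-5 ALLOC]; mark free, coalesce with adjacent free neighbors -> [0-5 FREE][6-23 ALLOC][24-38 FREE]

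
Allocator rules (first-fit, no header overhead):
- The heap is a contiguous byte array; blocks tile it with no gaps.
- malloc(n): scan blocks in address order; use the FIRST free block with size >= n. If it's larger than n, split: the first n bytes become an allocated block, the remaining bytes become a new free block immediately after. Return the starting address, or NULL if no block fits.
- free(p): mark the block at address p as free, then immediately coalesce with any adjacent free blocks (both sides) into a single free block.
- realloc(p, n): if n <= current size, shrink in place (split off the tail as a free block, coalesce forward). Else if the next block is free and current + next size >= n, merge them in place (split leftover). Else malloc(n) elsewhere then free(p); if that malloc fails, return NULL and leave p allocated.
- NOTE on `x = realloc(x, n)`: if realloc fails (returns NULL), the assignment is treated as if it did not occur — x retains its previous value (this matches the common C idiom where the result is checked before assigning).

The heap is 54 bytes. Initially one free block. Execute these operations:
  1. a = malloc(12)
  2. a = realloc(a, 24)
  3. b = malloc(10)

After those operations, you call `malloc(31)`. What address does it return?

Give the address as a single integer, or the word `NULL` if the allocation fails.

Answer: NULL

Derivation:
Op 1: a = malloc(12) -> a = 0; heap: [0-11 ALLOC][12-53 FREE]
Op 2: a = realloc(a, 24) -> a = 0; heap: [0-23 ALLOC][24-53 FREE]
Op 3: b = malloc(10) -> b = 24; heap: [0-23 ALLOC][24-33 ALLOC][34-53 FREE]
malloc(31): first-fit scan over [0-23 ALLOC][24-33 ALLOC][34-53 FREE] -> NULL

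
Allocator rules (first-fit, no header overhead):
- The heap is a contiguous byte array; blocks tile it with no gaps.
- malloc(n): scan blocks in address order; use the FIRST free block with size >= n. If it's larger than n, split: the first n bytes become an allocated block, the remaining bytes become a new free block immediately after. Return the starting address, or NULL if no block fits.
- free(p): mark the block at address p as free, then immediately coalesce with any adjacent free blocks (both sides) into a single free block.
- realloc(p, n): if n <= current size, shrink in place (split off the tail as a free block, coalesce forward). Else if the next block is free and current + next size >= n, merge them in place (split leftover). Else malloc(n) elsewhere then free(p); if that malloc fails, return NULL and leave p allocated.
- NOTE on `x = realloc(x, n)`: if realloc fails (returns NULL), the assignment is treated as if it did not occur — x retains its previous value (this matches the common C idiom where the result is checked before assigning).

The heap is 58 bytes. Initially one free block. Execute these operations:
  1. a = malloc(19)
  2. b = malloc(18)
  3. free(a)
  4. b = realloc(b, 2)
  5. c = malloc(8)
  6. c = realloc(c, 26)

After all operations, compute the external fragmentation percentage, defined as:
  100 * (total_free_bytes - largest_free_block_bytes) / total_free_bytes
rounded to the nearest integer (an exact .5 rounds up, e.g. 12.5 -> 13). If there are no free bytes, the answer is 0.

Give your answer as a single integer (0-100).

Answer: 37

Derivation:
Op 1: a = malloc(19) -> a = 0; heap: [0-18 ALLOC][19-57 FREE]
Op 2: b = malloc(18) -> b = 19; heap: [0-18 ALLOC][19-36 ALLOC][37-57 FREE]
Op 3: free(a) -> (freed a); heap: [0-18 FREE][19-36 ALLOC][37-57 FREE]
Op 4: b = realloc(b, 2) -> b = 19; heap: [0-18 FREE][19-20 ALLOC][21-57 FREE]
Op 5: c = malloc(8) -> c = 0; heap: [0-7 ALLOC][8-18 FREE][19-20 ALLOC][21-57 FREE]
Op 6: c = realloc(c, 26) -> c = 21; heap: [0-18 FREE][19-20 ALLOC][21-46 ALLOC][47-57 FREE]
Free blocks: [19 11] total_free=30 largest=19 -> 100*(30-19)/30 = 1100/30 ≈ 36.667 -> rounds to 37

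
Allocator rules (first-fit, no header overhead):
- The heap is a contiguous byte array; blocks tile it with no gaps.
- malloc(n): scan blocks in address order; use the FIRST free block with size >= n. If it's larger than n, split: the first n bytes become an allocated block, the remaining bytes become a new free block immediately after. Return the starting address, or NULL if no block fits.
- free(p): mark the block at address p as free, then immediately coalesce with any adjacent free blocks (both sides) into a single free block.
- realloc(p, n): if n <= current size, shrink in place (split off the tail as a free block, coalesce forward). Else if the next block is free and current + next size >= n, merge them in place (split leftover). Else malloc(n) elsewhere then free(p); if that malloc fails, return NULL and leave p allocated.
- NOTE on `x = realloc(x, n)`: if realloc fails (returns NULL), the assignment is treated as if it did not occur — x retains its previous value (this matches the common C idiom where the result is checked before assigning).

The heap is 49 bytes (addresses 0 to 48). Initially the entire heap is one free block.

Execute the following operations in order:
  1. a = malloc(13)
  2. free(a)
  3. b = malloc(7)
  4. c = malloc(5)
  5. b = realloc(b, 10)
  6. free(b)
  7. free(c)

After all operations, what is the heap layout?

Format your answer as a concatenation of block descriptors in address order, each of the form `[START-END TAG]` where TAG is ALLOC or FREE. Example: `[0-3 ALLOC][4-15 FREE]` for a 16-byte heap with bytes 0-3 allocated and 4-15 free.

Op 1: a = malloc(13) -> a = 0; heap: [0-12 ALLOC][13-48 FREE]
Op 2: free(a) -> (freed a); heap: [0-48 FREE]
Op 3: b = malloc(7) -> b = 0; heap: [0-6 ALLOC][7-48 FREE]
Op 4: c = malloc(5) -> c = 7; heap: [0-6 ALLOC][7-11 ALLOC][12-48 FREE]
Op 5: b = realloc(b, 10) -> b = 12; heap: [0-6 FREE][7-11 ALLOC][12-21 ALLOC][22-48 FREE]
Op 6: free(b) -> (freed b); heap: [0-6 FREE][7-11 ALLOC][12-48 FREE]
Op 7: free(c) -> (freed c); heap: [0-48 FREE]

Answer: [0-48 FREE]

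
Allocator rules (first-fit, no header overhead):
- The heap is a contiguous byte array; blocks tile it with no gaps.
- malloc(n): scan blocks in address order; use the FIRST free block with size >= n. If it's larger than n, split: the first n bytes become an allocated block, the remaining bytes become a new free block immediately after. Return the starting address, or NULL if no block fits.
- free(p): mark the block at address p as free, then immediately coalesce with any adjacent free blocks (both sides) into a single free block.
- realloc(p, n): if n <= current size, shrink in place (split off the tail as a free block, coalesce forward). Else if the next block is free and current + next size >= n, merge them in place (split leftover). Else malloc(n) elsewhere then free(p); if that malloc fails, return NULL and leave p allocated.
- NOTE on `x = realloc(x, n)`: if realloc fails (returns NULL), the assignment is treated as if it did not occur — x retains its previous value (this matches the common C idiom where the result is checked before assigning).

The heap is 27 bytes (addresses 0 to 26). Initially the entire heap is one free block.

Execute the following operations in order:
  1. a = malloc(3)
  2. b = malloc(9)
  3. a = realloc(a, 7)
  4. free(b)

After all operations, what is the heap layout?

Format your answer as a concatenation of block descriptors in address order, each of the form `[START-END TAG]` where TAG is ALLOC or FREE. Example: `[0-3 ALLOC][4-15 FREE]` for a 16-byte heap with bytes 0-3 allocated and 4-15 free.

Answer: [0-11 FREE][12-18 ALLOC][19-26 FREE]

Derivation:
Op 1: a = malloc(3) -> a = 0; heap: [0-2 ALLOC][3-26 FREE]
Op 2: b = malloc(9) -> b = 3; heap: [0-2 ALLOC][3-11 ALLOC][12-26 FREE]
Op 3: a = realloc(a, 7) -> a = 12; heap: [0-2 FREE][3-11 ALLOC][12-18 ALLOC][19-26 FREE]
Op 4: free(b) -> (freed b); heap: [0-11 FREE][12-18 ALLOC][19-26 FREE]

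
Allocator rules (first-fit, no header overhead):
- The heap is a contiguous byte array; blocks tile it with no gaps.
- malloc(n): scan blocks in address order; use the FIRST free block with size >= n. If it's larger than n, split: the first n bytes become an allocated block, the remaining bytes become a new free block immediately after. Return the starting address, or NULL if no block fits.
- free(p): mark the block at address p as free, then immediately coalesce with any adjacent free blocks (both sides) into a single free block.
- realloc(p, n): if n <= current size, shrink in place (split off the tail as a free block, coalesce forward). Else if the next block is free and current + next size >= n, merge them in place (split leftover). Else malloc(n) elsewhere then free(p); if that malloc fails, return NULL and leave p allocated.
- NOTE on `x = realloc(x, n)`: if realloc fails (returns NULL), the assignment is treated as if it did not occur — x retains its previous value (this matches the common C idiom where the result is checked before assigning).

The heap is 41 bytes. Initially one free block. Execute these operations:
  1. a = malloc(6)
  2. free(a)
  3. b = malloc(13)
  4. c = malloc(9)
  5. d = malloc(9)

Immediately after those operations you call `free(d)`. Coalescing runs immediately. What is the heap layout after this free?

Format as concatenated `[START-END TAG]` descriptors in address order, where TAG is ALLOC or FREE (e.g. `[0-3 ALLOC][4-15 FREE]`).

Op 1: a = malloc(6) -> a = 0; heap: [0-5 ALLOC][6-40 FREE]
Op 2: free(a) -> (freed a); heap: [0-40 FREE]
Op 3: b = malloc(13) -> b = 0; heap: [0-12 ALLOC][13-40 FREE]
Op 4: c = malloc(9) -> c = 13; heap: [0-12 ALLOC][13-21 ALLOC][22-40 FREE]
Op 5: d = malloc(9) -> d = 22; heap: [0-12 ALLOC][13-21 ALLOC][22-30 ALLOC][31-40 FREE]
free(d): d = 22 -> block [22-30 ALLOC]; mark free, coalesce with adjacent free neighbors -> [0-12 ALLOC][13-21 ALLOC][22-40 FREE]

Answer: [0-12 ALLOC][13-21 ALLOC][22-40 FREE]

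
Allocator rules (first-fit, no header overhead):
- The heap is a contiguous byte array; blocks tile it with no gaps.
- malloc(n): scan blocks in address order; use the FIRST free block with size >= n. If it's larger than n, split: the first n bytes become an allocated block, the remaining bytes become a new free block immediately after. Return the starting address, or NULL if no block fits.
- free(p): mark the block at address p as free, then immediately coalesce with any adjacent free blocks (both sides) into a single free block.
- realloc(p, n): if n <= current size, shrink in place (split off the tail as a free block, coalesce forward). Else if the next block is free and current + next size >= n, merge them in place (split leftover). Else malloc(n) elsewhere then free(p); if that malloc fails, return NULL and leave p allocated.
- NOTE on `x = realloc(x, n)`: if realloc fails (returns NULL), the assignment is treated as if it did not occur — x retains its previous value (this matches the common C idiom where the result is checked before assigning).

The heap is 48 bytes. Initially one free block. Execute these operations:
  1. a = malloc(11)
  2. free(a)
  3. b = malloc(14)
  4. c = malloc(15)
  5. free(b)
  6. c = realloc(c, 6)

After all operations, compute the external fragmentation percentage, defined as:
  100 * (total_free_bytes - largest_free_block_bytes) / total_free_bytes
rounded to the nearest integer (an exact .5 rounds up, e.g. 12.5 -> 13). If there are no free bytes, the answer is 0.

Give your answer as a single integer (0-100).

Answer: 33

Derivation:
Op 1: a = malloc(11) -> a = 0; heap: [0-10 ALLOC][11-47 FREE]
Op 2: free(a) -> (freed a); heap: [0-47 FREE]
Op 3: b = malloc(14) -> b = 0; heap: [0-13 ALLOC][14-47 FREE]
Op 4: c = malloc(15) -> c = 14; heap: [0-13 ALLOC][14-28 ALLOC][29-47 FREE]
Op 5: free(b) -> (freed b); heap: [0-13 FREE][14-28 ALLOC][29-47 FREE]
Op 6: c = realloc(c, 6) -> c = 14; heap: [0-13 FREE][14-19 ALLOC][20-47 FREE]
Free blocks: [14 28] total_free=42 largest=28 -> 100*(42-28)/42 = 1400/42 ≈ 33.333 -> rounds to 33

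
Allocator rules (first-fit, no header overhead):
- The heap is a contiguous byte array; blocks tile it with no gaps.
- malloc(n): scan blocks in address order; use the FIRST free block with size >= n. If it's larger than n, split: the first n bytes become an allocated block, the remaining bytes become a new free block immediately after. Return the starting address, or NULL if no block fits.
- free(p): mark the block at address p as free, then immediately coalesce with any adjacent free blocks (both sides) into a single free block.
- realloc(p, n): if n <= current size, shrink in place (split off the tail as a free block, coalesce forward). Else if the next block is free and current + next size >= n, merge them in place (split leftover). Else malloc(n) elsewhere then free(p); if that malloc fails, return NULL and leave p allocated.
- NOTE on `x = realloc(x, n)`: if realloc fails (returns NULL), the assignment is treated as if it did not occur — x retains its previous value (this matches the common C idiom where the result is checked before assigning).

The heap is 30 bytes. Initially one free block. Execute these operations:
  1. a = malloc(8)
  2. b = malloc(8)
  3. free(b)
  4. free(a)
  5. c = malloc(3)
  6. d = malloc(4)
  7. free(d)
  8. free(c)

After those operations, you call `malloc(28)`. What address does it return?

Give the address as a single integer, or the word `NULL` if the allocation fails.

Answer: 0

Derivation:
Op 1: a = malloc(8) -> a = 0; heap: [0-7 ALLOC][8-29 FREE]
Op 2: b = malloc(8) -> b = 8; heap: [0-7 ALLOC][8-15 ALLOC][16-29 FREE]
Op 3: free(b) -> (freed b); heap: [0-7 ALLOC][8-29 FREE]
Op 4: free(a) -> (freed a); heap: [0-29 FREE]
Op 5: c = malloc(3) -> c = 0; heap: [0-2 ALLOC][3-29 FREE]
Op 6: d = malloc(4) -> d = 3; heap: [0-2 ALLOC][3-6 ALLOC][7-29 FREE]
Op 7: free(d) -> (freed d); heap: [0-2 ALLOC][3-29 FREE]
Op 8: free(c) -> (freed c); heap: [0-29 FREE]
malloc(28): first-fit scan over [0-29 FREE] -> 0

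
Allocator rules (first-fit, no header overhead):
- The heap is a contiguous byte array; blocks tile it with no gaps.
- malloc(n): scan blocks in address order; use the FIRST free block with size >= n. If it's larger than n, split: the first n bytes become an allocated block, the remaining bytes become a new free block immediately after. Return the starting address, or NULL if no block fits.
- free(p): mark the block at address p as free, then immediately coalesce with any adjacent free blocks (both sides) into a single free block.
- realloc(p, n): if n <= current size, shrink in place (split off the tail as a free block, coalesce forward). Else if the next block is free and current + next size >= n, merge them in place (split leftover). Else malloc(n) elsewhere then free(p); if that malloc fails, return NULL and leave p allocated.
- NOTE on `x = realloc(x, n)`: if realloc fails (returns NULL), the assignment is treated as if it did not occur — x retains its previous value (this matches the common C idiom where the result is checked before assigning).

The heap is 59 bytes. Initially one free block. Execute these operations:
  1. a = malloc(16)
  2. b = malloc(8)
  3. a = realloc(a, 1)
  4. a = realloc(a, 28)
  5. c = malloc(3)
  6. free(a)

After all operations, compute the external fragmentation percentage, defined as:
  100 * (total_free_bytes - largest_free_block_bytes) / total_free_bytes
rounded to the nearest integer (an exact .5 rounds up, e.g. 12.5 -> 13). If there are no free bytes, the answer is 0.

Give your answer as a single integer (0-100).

Answer: 27

Derivation:
Op 1: a = malloc(16) -> a = 0; heap: [0-15 ALLOC][16-58 FREE]
Op 2: b = malloc(8) -> b = 16; heap: [0-15 ALLOC][16-23 ALLOC][24-58 FREE]
Op 3: a = realloc(a, 1) -> a = 0; heap: [0-0 ALLOC][1-15 FREE][16-23 ALLOC][24-58 FREE]
Op 4: a = realloc(a, 28) -> a = 24; heap: [0-15 FREE][16-23 ALLOC][24-51 ALLOC][52-58 FREE]
Op 5: c = malloc(3) -> c = 0; heap: [0-2 ALLOC][3-15 FREE][16-23 ALLOC][24-51 ALLOC][52-58 FREE]
Op 6: free(a) -> (freed a); heap: [0-2 ALLOC][3-15 FREE][16-23 ALLOC][24-58 FREE]
Free blocks: [13 35] total_free=48 largest=35 -> 100*(48-35)/48 = 1300/48 ≈ 27.083 -> rounds to 27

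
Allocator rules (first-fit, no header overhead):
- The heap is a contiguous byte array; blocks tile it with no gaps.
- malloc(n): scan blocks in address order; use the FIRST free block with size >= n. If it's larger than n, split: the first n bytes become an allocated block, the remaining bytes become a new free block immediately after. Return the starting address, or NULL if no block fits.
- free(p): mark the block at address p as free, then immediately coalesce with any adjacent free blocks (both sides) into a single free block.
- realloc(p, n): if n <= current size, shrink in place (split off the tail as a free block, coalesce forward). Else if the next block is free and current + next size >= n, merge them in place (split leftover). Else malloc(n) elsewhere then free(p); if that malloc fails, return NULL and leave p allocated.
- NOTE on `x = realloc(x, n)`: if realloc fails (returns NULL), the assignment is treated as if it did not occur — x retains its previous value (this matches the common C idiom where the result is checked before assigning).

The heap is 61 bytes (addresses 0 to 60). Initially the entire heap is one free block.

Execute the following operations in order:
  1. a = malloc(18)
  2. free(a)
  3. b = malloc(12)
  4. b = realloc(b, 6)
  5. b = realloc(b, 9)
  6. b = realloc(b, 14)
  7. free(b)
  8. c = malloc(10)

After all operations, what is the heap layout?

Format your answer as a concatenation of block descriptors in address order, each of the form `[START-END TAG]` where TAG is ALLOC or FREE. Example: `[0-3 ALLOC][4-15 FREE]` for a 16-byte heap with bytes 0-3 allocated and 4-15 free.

Answer: [0-9 ALLOC][10-60 FREE]

Derivation:
Op 1: a = malloc(18) -> a = 0; heap: [0-17 ALLOC][18-60 FREE]
Op 2: free(a) -> (freed a); heap: [0-60 FREE]
Op 3: b = malloc(12) -> b = 0; heap: [0-11 ALLOC][12-60 FREE]
Op 4: b = realloc(b, 6) -> b = 0; heap: [0-5 ALLOC][6-60 FREE]
Op 5: b = realloc(b, 9) -> b = 0; heap: [0-8 ALLOC][9-60 FREE]
Op 6: b = realloc(b, 14) -> b = 0; heap: [0-13 ALLOC][14-60 FREE]
Op 7: free(b) -> (freed b); heap: [0-60 FREE]
Op 8: c = malloc(10) -> c = 0; heap: [0-9 ALLOC][10-60 FREE]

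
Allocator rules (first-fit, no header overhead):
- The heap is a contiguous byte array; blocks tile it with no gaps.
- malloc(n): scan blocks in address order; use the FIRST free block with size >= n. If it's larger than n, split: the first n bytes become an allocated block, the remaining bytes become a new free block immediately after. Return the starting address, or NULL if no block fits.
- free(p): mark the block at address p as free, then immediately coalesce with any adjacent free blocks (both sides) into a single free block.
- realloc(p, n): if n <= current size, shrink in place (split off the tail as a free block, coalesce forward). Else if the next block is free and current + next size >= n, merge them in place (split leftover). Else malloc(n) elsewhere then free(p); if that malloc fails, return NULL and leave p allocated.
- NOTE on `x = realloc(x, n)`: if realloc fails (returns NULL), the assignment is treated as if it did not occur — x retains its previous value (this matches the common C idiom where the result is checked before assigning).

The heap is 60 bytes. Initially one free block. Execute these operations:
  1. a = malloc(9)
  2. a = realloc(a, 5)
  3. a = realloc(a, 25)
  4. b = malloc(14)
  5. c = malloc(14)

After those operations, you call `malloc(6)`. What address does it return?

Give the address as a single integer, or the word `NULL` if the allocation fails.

Answer: 53

Derivation:
Op 1: a = malloc(9) -> a = 0; heap: [0-8 ALLOC][9-59 FREE]
Op 2: a = realloc(a, 5) -> a = 0; heap: [0-4 ALLOC][5-59 FREE]
Op 3: a = realloc(a, 25) -> a = 0; heap: [0-24 ALLOC][25-59 FREE]
Op 4: b = malloc(14) -> b = 25; heap: [0-24 ALLOC][25-38 ALLOC][39-59 FREE]
Op 5: c = malloc(14) -> c = 39; heap: [0-24 ALLOC][25-38 ALLOC][39-52 ALLOC][53-59 FREE]
malloc(6): first-fit scan over [0-24 ALLOC][25-38 ALLOC][39-52 ALLOC][53-59 FREE] -> 53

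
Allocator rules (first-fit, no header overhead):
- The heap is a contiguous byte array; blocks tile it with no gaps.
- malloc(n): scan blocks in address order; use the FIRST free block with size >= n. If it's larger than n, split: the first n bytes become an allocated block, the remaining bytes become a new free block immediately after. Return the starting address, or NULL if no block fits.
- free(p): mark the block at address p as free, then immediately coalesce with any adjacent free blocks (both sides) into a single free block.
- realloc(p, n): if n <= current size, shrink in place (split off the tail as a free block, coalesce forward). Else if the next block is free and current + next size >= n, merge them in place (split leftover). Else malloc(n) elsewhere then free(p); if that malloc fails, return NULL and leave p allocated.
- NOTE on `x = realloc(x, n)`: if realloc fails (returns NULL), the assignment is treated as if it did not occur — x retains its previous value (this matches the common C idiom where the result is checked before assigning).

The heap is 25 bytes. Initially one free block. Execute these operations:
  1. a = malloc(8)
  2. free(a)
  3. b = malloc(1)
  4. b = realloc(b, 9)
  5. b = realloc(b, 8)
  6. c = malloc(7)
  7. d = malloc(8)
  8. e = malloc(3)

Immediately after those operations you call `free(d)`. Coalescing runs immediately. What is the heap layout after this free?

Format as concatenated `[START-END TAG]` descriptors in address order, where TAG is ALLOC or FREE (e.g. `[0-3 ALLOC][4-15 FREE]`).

Op 1: a = malloc(8) -> a = 0; heap: [0-7 ALLOC][8-24 FREE]
Op 2: free(a) -> (freed a); heap: [0-24 FREE]
Op 3: b = malloc(1) -> b = 0; heap: [0-0 ALLOC][1-24 FREE]
Op 4: b = realloc(b, 9) -> b = 0; heap: [0-8 ALLOC][9-24 FREE]
Op 5: b = realloc(b, 8) -> b = 0; heap: [0-7 ALLOC][8-24 FREE]
Op 6: c = malloc(7) -> c = 8; heap: [0-7 ALLOC][8-14 ALLOC][15-24 FREE]
Op 7: d = malloc(8) -> d = 15; heap: [0-7 ALLOC][8-14 ALLOC][15-22 ALLOC][23-24 FREE]
Op 8: e = malloc(3) -> e = NULL; heap: [0-7 ALLOC][8-14 ALLOC][15-22 ALLOC][23-24 FREE]
free(d): d = 15 -> block [15-22 ALLOC]; mark free, coalesce with adjacent free neighbors -> [0-7 ALLOC][8-14 ALLOC][15-24 FREE]

Answer: [0-7 ALLOC][8-14 ALLOC][15-24 FREE]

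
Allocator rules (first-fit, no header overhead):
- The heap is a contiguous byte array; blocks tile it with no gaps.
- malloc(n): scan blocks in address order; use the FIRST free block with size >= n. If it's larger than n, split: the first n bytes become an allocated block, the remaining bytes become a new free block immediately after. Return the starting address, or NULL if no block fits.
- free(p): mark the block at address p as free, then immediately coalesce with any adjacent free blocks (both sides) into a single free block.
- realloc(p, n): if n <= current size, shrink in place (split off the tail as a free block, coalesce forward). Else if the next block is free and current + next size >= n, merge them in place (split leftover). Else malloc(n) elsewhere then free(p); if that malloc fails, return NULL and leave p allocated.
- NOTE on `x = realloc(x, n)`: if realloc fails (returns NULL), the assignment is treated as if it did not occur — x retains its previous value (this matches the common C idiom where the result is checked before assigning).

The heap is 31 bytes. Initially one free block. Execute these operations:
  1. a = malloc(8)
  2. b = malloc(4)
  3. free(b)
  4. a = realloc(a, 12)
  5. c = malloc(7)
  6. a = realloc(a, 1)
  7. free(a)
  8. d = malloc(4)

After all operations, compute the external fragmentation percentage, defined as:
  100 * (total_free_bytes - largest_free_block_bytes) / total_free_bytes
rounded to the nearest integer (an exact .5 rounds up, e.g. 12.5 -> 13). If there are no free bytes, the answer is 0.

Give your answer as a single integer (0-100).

Answer: 40

Derivation:
Op 1: a = malloc(8) -> a = 0; heap: [0-7 ALLOC][8-30 FREE]
Op 2: b = malloc(4) -> b = 8; heap: [0-7 ALLOC][8-11 ALLOC][12-30 FREE]
Op 3: free(b) -> (freed b); heap: [0-7 ALLOC][8-30 FREE]
Op 4: a = realloc(a, 12) -> a = 0; heap: [0-11 ALLOC][12-30 FREE]
Op 5: c = malloc(7) -> c = 12; heap: [0-11 ALLOC][12-18 ALLOC][19-30 FREE]
Op 6: a = realloc(a, 1) -> a = 0; heap: [0-0 ALLOC][1-11 FREE][12-18 ALLOC][19-30 FREE]
Op 7: free(a) -> (freed a); heap: [0-11 FREE][12-18 ALLOC][19-30 FREE]
Op 8: d = malloc(4) -> d = 0; heap: [0-3 ALLOC][4-11 FREE][12-18 ALLOC][19-30 FREE]
Free blocks: [8 12] total_free=20 largest=12 -> 100*(20-12)/20 = 800/20 = 40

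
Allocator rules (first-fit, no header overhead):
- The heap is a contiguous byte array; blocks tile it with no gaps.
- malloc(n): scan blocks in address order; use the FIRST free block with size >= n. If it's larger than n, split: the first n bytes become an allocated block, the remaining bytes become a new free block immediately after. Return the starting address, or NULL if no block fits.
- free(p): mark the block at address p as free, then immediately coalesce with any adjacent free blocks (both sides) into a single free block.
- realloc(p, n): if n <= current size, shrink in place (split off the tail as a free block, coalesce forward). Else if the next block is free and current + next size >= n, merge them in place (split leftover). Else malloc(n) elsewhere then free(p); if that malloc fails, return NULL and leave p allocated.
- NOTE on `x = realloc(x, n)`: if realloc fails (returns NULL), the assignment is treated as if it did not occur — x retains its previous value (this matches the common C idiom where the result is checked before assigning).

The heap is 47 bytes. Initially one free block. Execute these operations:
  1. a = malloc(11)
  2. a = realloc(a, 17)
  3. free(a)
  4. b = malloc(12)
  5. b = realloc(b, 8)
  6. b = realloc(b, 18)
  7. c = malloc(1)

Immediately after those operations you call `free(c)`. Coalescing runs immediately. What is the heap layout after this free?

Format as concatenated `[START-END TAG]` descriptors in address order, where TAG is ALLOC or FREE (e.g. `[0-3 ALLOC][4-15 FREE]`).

Answer: [0-17 ALLOC][18-46 FREE]

Derivation:
Op 1: a = malloc(11) -> a = 0; heap: [0-10 ALLOC][11-46 FREE]
Op 2: a = realloc(a, 17) -> a = 0; heap: [0-16 ALLOC][17-46 FREE]
Op 3: free(a) -> (freed a); heap: [0-46 FREE]
Op 4: b = malloc(12) -> b = 0; heap: [0-11 ALLOC][12-46 FREE]
Op 5: b = realloc(b, 8) -> b = 0; heap: [0-7 ALLOC][8-46 FREE]
Op 6: b = realloc(b, 18) -> b = 0; heap: [0-17 ALLOC][18-46 FREE]
Op 7: c = malloc(1) -> c = 18; heap: [0-17 ALLOC][18-18 ALLOC][19-46 FREE]
free(c): c = 18 -> block [18-18 ALLOC]; mark free, coalesce with adjacent free neighbors -> [0-17 ALLOC][18-46 FREE]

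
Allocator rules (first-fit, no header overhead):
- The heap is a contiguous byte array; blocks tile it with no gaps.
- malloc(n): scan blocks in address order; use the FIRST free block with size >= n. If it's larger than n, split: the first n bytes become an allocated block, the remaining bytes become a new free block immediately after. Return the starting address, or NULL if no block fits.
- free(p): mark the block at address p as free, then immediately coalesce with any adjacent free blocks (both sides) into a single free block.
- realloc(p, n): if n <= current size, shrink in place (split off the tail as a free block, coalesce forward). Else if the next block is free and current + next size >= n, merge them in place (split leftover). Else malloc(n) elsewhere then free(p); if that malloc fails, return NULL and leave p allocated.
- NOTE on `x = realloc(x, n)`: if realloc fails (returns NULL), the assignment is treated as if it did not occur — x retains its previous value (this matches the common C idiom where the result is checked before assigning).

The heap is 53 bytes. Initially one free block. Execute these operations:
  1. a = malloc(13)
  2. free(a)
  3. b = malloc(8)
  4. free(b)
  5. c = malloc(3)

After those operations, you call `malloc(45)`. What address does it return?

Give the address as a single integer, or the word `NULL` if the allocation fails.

Op 1: a = malloc(13) -> a = 0; heap: [0-12 ALLOC][13-52 FREE]
Op 2: free(a) -> (freed a); heap: [0-52 FREE]
Op 3: b = malloc(8) -> b = 0; heap: [0-7 ALLOC][8-52 FREE]
Op 4: free(b) -> (freed b); heap: [0-52 FREE]
Op 5: c = malloc(3) -> c = 0; heap: [0-2 ALLOC][3-52 FREE]
malloc(45): first-fit scan over [0-2 ALLOC][3-52 FREE] -> 3

Answer: 3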